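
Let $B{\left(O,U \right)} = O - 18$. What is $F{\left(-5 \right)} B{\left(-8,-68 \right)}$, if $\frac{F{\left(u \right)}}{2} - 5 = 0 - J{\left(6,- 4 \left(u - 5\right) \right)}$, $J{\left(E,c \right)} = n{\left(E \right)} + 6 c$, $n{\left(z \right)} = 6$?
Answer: $12532$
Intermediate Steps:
$B{\left(O,U \right)} = -18 + O$
$J{\left(E,c \right)} = 6 + 6 c$
$F{\left(u \right)} = -242 + 48 u$ ($F{\left(u \right)} = 10 + 2 \left(0 - \left(6 + 6 \left(- 4 \left(u - 5\right)\right)\right)\right) = 10 + 2 \left(0 - \left(6 + 6 \left(- 4 \left(-5 + u\right)\right)\right)\right) = 10 + 2 \left(0 - \left(6 + 6 \left(20 - 4 u\right)\right)\right) = 10 + 2 \left(0 - \left(6 - \left(-120 + 24 u\right)\right)\right) = 10 + 2 \left(0 - \left(126 - 24 u\right)\right) = 10 + 2 \left(0 + \left(-126 + 24 u\right)\right) = 10 + 2 \left(-126 + 24 u\right) = 10 + \left(-252 + 48 u\right) = -242 + 48 u$)
$F{\left(-5 \right)} B{\left(-8,-68 \right)} = \left(-242 + 48 \left(-5\right)\right) \left(-18 - 8\right) = \left(-242 - 240\right) \left(-26\right) = \left(-482\right) \left(-26\right) = 12532$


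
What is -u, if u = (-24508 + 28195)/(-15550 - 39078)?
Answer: 3687/54628 ≈ 0.067493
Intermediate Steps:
u = -3687/54628 (u = 3687/(-54628) = 3687*(-1/54628) = -3687/54628 ≈ -0.067493)
-u = -1*(-3687/54628) = 3687/54628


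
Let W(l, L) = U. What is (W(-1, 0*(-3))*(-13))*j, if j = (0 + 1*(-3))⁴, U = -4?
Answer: 4212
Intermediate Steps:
W(l, L) = -4
j = 81 (j = (0 - 3)⁴ = (-3)⁴ = 81)
(W(-1, 0*(-3))*(-13))*j = -4*(-13)*81 = 52*81 = 4212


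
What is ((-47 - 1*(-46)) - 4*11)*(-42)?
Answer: 1890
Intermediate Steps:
((-47 - 1*(-46)) - 4*11)*(-42) = ((-47 + 46) - 44)*(-42) = (-1 - 44)*(-42) = -45*(-42) = 1890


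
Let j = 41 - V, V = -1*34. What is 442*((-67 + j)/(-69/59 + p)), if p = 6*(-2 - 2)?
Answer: -208624/1485 ≈ -140.49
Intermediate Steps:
V = -34
p = -24 (p = 6*(-4) = -24)
j = 75 (j = 41 - 1*(-34) = 41 + 34 = 75)
442*((-67 + j)/(-69/59 + p)) = 442*((-67 + 75)/(-69/59 - 24)) = 442*(8/(-69*1/59 - 24)) = 442*(8/(-69/59 - 24)) = 442*(8/(-1485/59)) = 442*(8*(-59/1485)) = 442*(-472/1485) = -208624/1485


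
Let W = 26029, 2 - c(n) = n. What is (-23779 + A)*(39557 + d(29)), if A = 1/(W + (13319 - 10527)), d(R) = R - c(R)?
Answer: -27148157846054/28821 ≈ -9.4196e+8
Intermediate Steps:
c(n) = 2 - n
d(R) = -2 + 2*R (d(R) = R - (2 - R) = R + (-2 + R) = -2 + 2*R)
A = 1/28821 (A = 1/(26029 + (13319 - 10527)) = 1/(26029 + 2792) = 1/28821 ≈ 3.4697e-5)
(-23779 + A)*(39557 + d(29)) = (-23779 + 1/28821)*(39557 + (-2 + 2*29)) = -685334558*(39557 + (-2 + 58))/28821 = -685334558*(39557 + 56)/28821 = -685334558/28821*39613 = -27148157846054/28821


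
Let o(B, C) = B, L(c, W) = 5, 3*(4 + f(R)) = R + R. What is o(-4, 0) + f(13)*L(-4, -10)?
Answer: 58/3 ≈ 19.333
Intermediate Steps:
f(R) = -4 + 2*R/3 (f(R) = -4 + (R + R)/3 = -4 + (2*R)/3 = -4 + 2*R/3)
o(-4, 0) + f(13)*L(-4, -10) = -4 + (-4 + (⅔)*13)*5 = -4 + (-4 + 26/3)*5 = -4 + (14/3)*5 = -4 + 70/3 = 58/3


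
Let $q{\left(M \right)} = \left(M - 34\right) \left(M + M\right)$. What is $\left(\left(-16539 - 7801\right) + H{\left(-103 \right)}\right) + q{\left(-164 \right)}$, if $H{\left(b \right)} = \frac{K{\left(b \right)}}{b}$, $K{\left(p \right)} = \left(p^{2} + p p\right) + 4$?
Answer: $\frac{4160990}{103} \approx 40398.0$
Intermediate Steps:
$K{\left(p \right)} = 4 + 2 p^{2}$ ($K{\left(p \right)} = \left(p^{2} + p^{2}\right) + 4 = 2 p^{2} + 4 = 4 + 2 p^{2}$)
$q{\left(M \right)} = 2 M \left(-34 + M\right)$ ($q{\left(M \right)} = \left(-34 + M\right) 2 M = 2 M \left(-34 + M\right)$)
$H{\left(b \right)} = \frac{4 + 2 b^{2}}{b}$
$\left(\left(-16539 - 7801\right) + H{\left(-103 \right)}\right) + q{\left(-164 \right)} = \left(\left(-16539 - 7801\right) + \left(2 \left(-103\right) + \frac{4}{-103}\right)\right) + 2 \left(-164\right) \left(-34 - 164\right) = \left(\left(-16539 - 7801\right) + \left(-206 + 4 \left(- \frac{1}{103}\right)\right)\right) + 2 \left(-164\right) \left(-198\right) = \left(-24340 - \frac{21222}{103}\right) + 64944 = - \frac{2528242}{103} + 64944 = \frac{4160990}{103}$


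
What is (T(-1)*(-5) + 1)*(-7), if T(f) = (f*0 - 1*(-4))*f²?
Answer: 133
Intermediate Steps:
T(f) = 4*f² (T(f) = (0 + 4)*f² = 4*f²)
(T(-1)*(-5) + 1)*(-7) = ((4*(-1)²)*(-5) + 1)*(-7) = ((4*1)*(-5) + 1)*(-7) = (4*(-5) + 1)*(-7) = (-20 + 1)*(-7) = -19*(-7) = 133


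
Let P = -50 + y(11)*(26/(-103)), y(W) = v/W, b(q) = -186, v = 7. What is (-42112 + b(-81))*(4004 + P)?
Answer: -189482350600/1133 ≈ -1.6724e+8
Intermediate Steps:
y(W) = 7/W
P = -56832/1133 (P = -50 + (7/11)*(26/(-103)) = -50 + (7*(1/11))*(26*(-1/103)) = -50 + (7/11)*(-26/103) = -50 - 182/1133 = -56832/1133 ≈ -50.161)
(-42112 + b(-81))*(4004 + P) = (-42112 - 186)*(4004 - 56832/1133) = -42298*4479700/1133 = -189482350600/1133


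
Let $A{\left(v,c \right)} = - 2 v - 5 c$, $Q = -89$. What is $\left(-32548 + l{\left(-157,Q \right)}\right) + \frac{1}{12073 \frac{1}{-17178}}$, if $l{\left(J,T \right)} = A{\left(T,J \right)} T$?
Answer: $- \frac{1427709793}{12073} \approx -1.1826 \cdot 10^{5}$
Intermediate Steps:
$A{\left(v,c \right)} = - 5 c - 2 v$
$l{\left(J,T \right)} = T \left(- 5 J - 2 T\right)$ ($l{\left(J,T \right)} = \left(- 5 J - 2 T\right) T = T \left(- 5 J - 2 T\right)$)
$\left(-32548 + l{\left(-157,Q \right)}\right) + \frac{1}{12073 \frac{1}{-17178}} = \left(-32548 - - 89 \left(2 \left(-89\right) + 5 \left(-157\right)\right)\right) + \frac{1}{12073 \frac{1}{-17178}} = \left(-32548 - - 89 \left(-178 - 785\right)\right) + \frac{1}{12073 \left(- \frac{1}{17178}\right)} = \left(-32548 - \left(-89\right) \left(-963\right)\right) + \frac{1}{- \frac{12073}{17178}} = \left(-32548 - 85707\right) - \frac{17178}{12073} = -118255 - \frac{17178}{12073} = - \frac{1427709793}{12073}$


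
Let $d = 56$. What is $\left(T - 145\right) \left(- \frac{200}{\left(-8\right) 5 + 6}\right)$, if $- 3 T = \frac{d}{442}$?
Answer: $- \frac{9616300}{11271} \approx -853.19$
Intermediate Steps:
$T = - \frac{28}{663}$ ($T = - \frac{56 \cdot \frac{1}{442}}{3} = \left(- \frac{1}{3}\right) \frac{28}{221} = - \frac{28}{663} \approx -0.042232$)
$\left(T - 145\right) \left(- \frac{200}{\left(-8\right) 5 + 6}\right) = \left(- \frac{28}{663} - 145\right) \left(- \frac{200}{\left(-8\right) 5 + 6}\right) = - \frac{96163 \left(- \frac{200}{-40 + 6}\right)}{663} = - \frac{96163 \left(- \frac{200}{-34}\right)}{663} = - \frac{96163 \left(- \frac{200 \left(-1\right)}{34}\right)}{663} = - \frac{96163 \left(\left(-1\right) \left(- \frac{100}{17}\right)\right)}{663} = \left(- \frac{96163}{663}\right) \frac{100}{17} = - \frac{9616300}{11271}$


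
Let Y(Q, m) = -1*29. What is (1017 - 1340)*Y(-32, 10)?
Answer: 9367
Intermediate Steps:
Y(Q, m) = -29
(1017 - 1340)*Y(-32, 10) = (1017 - 1340)*(-29) = -323*(-29) = 9367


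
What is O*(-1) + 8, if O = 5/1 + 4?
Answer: -1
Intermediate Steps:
O = 9 (O = 5*1 + 4 = 5 + 4 = 9)
O*(-1) + 8 = 9*(-1) + 8 = -9 + 8 = -1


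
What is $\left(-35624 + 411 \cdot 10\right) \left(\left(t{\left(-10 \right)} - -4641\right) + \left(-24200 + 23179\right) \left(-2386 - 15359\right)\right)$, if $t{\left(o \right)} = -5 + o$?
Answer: $-571105248294$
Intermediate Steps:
$\left(-35624 + 411 \cdot 10\right) \left(\left(t{\left(-10 \right)} - -4641\right) + \left(-24200 + 23179\right) \left(-2386 - 15359\right)\right) = \left(-35624 + 411 \cdot 10\right) \left(\left(\left(-5 - 10\right) - -4641\right) + \left(-24200 + 23179\right) \left(-2386 - 15359\right)\right) = \left(-35624 + 4110\right) \left(\left(-15 + 4641\right) - -18117645\right) = - 31514 \left(4626 + 18117645\right) = \left(-31514\right) 18122271 = -571105248294$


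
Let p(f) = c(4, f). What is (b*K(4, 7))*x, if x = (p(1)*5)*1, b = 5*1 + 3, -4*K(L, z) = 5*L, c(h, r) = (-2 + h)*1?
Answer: -400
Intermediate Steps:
c(h, r) = -2 + h
p(f) = 2 (p(f) = -2 + 4 = 2)
K(L, z) = -5*L/4
b = 8 (b = 5 + 3 = 8)
x = 10 (x = (2*5)*1 = 10*1 = 10)
(b*K(4, 7))*x = (8*(-5/4*4))*10 = (8*(-5))*10 = -40*10 = -400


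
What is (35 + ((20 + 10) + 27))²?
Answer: 8464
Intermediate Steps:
(35 + ((20 + 10) + 27))² = (35 + (30 + 27))² = (35 + 57)² = 92² = 8464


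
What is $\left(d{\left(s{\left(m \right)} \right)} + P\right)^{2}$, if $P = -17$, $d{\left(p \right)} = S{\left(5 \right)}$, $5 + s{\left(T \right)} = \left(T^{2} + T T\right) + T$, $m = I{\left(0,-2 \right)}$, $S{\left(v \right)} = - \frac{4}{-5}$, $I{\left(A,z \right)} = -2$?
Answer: $\frac{6561}{25} \approx 262.44$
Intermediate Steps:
$S{\left(v \right)} = \frac{4}{5}$ ($S{\left(v \right)} = \left(-4\right) \left(- \frac{1}{5}\right) = \frac{4}{5}$)
$m = -2$
$s{\left(T \right)} = -5 + T + 2 T^{2}$ ($s{\left(T \right)} = -5 + \left(\left(T^{2} + T T\right) + T\right) = -5 + \left(\left(T^{2} + T^{2}\right) + T\right) = -5 + \left(2 T^{2} + T\right) = -5 + \left(T + 2 T^{2}\right) = -5 + T + 2 T^{2}$)
$d{\left(p \right)} = \frac{4}{5}$
$\left(d{\left(s{\left(m \right)} \right)} + P\right)^{2} = \left(\frac{4}{5} - 17\right)^{2} = \left(- \frac{81}{5}\right)^{2} = \frac{6561}{25}$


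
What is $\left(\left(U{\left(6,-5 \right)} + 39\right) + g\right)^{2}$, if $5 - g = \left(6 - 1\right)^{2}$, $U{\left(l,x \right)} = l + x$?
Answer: $400$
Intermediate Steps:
$g = -20$ ($g = 5 - \left(6 - 1\right)^{2} = 5 - 5^{2} = 5 - 25 = -20$)
$\left(\left(U{\left(6,-5 \right)} + 39\right) + g\right)^{2} = \left(\left(\left(6 - 5\right) + 39\right) - 20\right)^{2} = \left(\left(1 + 39\right) - 20\right)^{2} = \left(40 - 20\right)^{2} = 20^{2} = 400$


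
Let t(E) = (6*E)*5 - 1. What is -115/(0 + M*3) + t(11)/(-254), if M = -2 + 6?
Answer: -16579/1524 ≈ -10.879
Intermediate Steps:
t(E) = -1 + 30*E (t(E) = 30*E - 1 = -1 + 30*E)
M = 4
-115/(0 + M*3) + t(11)/(-254) = -115/(0 + 4*3) + (-1 + 30*11)/(-254) = -115/(0 + 12) + (-1 + 330)*(-1/254) = -115/12 + 329*(-1/254) = -115*1/12 - 329/254 = -115/12 - 329/254 = -16579/1524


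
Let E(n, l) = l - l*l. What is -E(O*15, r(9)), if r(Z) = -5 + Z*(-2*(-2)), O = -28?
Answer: 930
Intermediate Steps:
r(Z) = -5 + 4*Z (r(Z) = -5 + Z*4 = -5 + 4*Z)
E(n, l) = l - l²
-E(O*15, r(9)) = -(-5 + 4*9)*(1 - (-5 + 4*9)) = -(-5 + 36)*(1 - (-5 + 36)) = -31*(1 - 1*31) = -31*(1 - 31) = -31*(-30) = -1*(-930) = 930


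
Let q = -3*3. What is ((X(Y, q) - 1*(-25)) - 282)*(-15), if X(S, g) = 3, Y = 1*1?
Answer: 3810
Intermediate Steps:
Y = 1
q = -9
((X(Y, q) - 1*(-25)) - 282)*(-15) = ((3 - 1*(-25)) - 282)*(-15) = ((3 + 25) - 282)*(-15) = (28 - 282)*(-15) = -254*(-15) = 3810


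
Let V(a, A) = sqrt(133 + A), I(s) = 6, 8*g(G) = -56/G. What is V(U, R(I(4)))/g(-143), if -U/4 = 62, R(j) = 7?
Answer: 286*sqrt(35)/7 ≈ 241.71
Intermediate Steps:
g(G) = -7/G (g(G) = (-56/G)/8 = -7/G)
U = -248 (U = -4*62 = -248)
V(U, R(I(4)))/g(-143) = sqrt(133 + 7)/((-7/(-143))) = sqrt(140)/((-7*(-1/143))) = (2*sqrt(35))/(7/143) = (2*sqrt(35))*(143/7) = 286*sqrt(35)/7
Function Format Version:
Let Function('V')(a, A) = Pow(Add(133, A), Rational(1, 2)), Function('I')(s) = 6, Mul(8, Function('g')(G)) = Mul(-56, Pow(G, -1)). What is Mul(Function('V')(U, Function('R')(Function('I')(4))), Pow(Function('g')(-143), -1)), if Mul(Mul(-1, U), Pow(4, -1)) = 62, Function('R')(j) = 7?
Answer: Mul(Rational(286, 7), Pow(35, Rational(1, 2))) ≈ 241.71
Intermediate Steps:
Function('g')(G) = Mul(-7, Pow(G, -1)) (Function('g')(G) = Mul(Rational(1, 8), Mul(-56, Pow(G, -1))) = Mul(-7, Pow(G, -1)))
U = -248 (U = Mul(-4, 62) = -248)
Mul(Function('V')(U, Function('R')(Function('I')(4))), Pow(Function('g')(-143), -1)) = Mul(Pow(Add(133, 7), Rational(1, 2)), Pow(Mul(-7, Pow(-143, -1)), -1)) = Mul(Pow(140, Rational(1, 2)), Pow(Mul(-7, Rational(-1, 143)), -1)) = Mul(Mul(2, Pow(35, Rational(1, 2))), Pow(Rational(7, 143), -1)) = Mul(Mul(2, Pow(35, Rational(1, 2))), Rational(143, 7)) = Mul(Rational(286, 7), Pow(35, Rational(1, 2)))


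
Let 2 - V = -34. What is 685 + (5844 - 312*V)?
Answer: -4703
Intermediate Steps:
V = 36 (V = 2 - 1*(-34) = 2 + 34 = 36)
685 + (5844 - 312*V) = 685 + (5844 - 312*36) = 685 + (5844 - 1*11232) = 685 + (5844 - 11232) = 685 - 5388 = -4703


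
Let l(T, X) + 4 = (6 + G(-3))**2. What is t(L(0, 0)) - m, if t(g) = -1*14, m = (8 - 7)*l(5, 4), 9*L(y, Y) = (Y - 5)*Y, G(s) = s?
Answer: -19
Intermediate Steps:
l(T, X) = 5 (l(T, X) = -4 + (6 - 3)**2 = -4 + 3**2 = -4 + 9 = 5)
L(y, Y) = Y*(-5 + Y)/9 (L(y, Y) = ((Y - 5)*Y)/9 = ((-5 + Y)*Y)/9 = (Y*(-5 + Y))/9 = Y*(-5 + Y)/9)
m = 5 (m = (8 - 7)*5 = 1*5 = 5)
t(g) = -14
t(L(0, 0)) - m = -14 - 1*5 = -14 - 5 = -19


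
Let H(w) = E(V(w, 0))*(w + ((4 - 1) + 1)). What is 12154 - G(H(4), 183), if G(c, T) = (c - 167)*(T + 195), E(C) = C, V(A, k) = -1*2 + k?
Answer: 81328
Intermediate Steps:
V(A, k) = -2 + k
H(w) = -8 - 2*w (H(w) = (-2 + 0)*(w + ((4 - 1) + 1)) = -2*(w + (3 + 1)) = -2*(w + 4) = -2*(4 + w) = -8 - 2*w)
G(c, T) = (-167 + c)*(195 + T)
12154 - G(H(4), 183) = 12154 - (-32565 - 167*183 + 195*(-8 - 2*4) + 183*(-8 - 2*4)) = 12154 - (-32565 - 30561 + 195*(-8 - 8) + 183*(-8 - 8)) = 12154 - (-32565 - 30561 + 195*(-16) + 183*(-16)) = 12154 - (-32565 - 30561 - 3120 - 2928) = 12154 - 1*(-69174) = 12154 + 69174 = 81328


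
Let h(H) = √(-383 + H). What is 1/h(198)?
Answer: -I*√185/185 ≈ -0.073521*I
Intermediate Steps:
1/h(198) = 1/(√(-383 + 198)) = 1/(√(-185)) = 1/(I*√185) = -I*√185/185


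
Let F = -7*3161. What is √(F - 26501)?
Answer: 2*I*√12157 ≈ 220.52*I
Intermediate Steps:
F = -22127
√(F - 26501) = √(-22127 - 26501) = √(-48628) = 2*I*√12157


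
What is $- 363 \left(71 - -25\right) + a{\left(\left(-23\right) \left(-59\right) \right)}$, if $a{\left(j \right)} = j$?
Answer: $-33491$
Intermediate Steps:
$- 363 \left(71 - -25\right) + a{\left(\left(-23\right) \left(-59\right) \right)} = - 363 \left(71 - -25\right) - -1357 = - 363 \left(71 + 25\right) + 1357 = \left(-363\right) 96 + 1357 = -34848 + 1357 = -33491$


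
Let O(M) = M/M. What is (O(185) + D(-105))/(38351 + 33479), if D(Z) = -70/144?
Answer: 37/5171760 ≈ 7.1542e-6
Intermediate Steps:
D(Z) = -35/72 (D(Z) = -70*1/144 = -35/72)
O(M) = 1
(O(185) + D(-105))/(38351 + 33479) = (1 - 35/72)/(38351 + 33479) = (37/72)/71830 = (37/72)*(1/71830) = 37/5171760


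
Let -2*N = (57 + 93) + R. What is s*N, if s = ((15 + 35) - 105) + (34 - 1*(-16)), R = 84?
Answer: 585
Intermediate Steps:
s = -5 (s = (50 - 105) + (34 + 16) = -55 + 50 = -5)
N = -117 (N = -((57 + 93) + 84)/2 = -(150 + 84)/2 = -½*234 = -117)
s*N = -5*(-117) = 585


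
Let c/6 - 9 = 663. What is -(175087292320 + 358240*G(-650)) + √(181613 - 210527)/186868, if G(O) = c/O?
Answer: -11380529558432/65 + I*√28914/186868 ≈ -1.7509e+11 + 0.00090995*I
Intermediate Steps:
c = 4032 (c = 54 + 6*663 = 54 + 3978 = 4032)
G(O) = 4032/O
-(175087292320 + 358240*G(-650)) + √(181613 - 210527)/186868 = -358240/(1/(4032/(-650) + 488743)) + √(181613 - 210527)/186868 = -358240/(1/(4032*(-1/650) + 488743)) + √(-28914)*(1/186868) = -358240/(1/(-2016/325 + 488743)) + (I*√28914)*(1/186868) = -358240/(1/(158839459/325)) + I*√28914/186868 = -358240/325/158839459 + I*√28914/186868 = -358240*158839459/325 + I*√28914/186868 = -11380529558432/65 + I*√28914/186868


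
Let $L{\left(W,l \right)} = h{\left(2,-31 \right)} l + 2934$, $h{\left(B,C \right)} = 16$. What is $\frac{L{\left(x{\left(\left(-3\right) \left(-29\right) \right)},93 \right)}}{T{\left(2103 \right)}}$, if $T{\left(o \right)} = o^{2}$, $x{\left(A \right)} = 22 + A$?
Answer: $\frac{1474}{1474203} \approx 0.00099986$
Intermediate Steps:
$L{\left(W,l \right)} = 2934 + 16 l$ ($L{\left(W,l \right)} = 16 l + 2934 = 2934 + 16 l$)
$\frac{L{\left(x{\left(\left(-3\right) \left(-29\right) \right)},93 \right)}}{T{\left(2103 \right)}} = \frac{2934 + 16 \cdot 93}{2103^{2}} = \frac{2934 + 1488}{4422609} = 4422 \cdot \frac{1}{4422609} = \frac{1474}{1474203}$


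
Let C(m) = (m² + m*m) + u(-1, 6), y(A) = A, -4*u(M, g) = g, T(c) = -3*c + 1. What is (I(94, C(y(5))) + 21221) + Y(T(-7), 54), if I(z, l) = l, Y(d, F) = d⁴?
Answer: 511051/2 ≈ 2.5553e+5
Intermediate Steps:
T(c) = 1 - 3*c
u(M, g) = -g/4
C(m) = -3/2 + 2*m² (C(m) = (m² + m*m) - ¼*6 = (m² + m²) - 3/2 = 2*m² - 3/2 = -3/2 + 2*m²)
(I(94, C(y(5))) + 21221) + Y(T(-7), 54) = ((-3/2 + 2*5²) + 21221) + (1 - 3*(-7))⁴ = ((-3/2 + 2*25) + 21221) + (1 + 21)⁴ = ((-3/2 + 50) + 21221) + 22⁴ = (97/2 + 21221) + 234256 = 42539/2 + 234256 = 511051/2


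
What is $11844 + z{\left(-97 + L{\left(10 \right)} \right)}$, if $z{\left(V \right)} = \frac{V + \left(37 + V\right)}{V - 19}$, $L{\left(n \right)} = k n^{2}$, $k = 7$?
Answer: $\frac{6918139}{584} \approx 11846.0$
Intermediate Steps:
$L{\left(n \right)} = 7 n^{2}$
$z{\left(V \right)} = \frac{37 + 2 V}{-19 + V}$
$11844 + z{\left(-97 + L{\left(10 \right)} \right)} = 11844 + \frac{37 + 2 \left(-97 + 7 \cdot 10^{2}\right)}{-19 - \left(97 - 7 \cdot 10^{2}\right)} = 11844 + \frac{37 + 2 \left(-97 + 7 \cdot 100\right)}{-19 + \left(-97 + 7 \cdot 100\right)} = 11844 + \frac{37 + 2 \left(-97 + 700\right)}{-19 + \left(-97 + 700\right)} = 11844 + \frac{37 + 2 \cdot 603}{-19 + 603} = 11844 + \frac{37 + 1206}{584} = 11844 + \frac{1}{584} \cdot 1243 = 11844 + \frac{1243}{584} = \frac{6918139}{584}$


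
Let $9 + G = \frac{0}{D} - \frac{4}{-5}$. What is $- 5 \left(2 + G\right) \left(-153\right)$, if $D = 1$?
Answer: $-4743$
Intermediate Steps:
$G = - \frac{41}{5}$ ($G = -9 + \left(\frac{0}{1} - \frac{4}{-5}\right) = -9 + \left(0 \cdot 1 - - \frac{4}{5}\right) = -9 + \left(0 + \frac{4}{5}\right) = -9 + \frac{4}{5} = - \frac{41}{5} \approx -8.2$)
$- 5 \left(2 + G\right) \left(-153\right) = - 5 \left(2 - \frac{41}{5}\right) \left(-153\right) = \left(-5\right) \left(- \frac{31}{5}\right) \left(-153\right) = 31 \left(-153\right) = -4743$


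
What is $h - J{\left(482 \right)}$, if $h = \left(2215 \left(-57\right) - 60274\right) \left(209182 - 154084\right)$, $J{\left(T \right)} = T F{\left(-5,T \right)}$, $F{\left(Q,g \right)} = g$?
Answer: $-10277607166$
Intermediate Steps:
$J{\left(T \right)} = T^{2}$ ($J{\left(T \right)} = T T = T^{2}$)
$h = -10277374842$ ($h = \left(-126255 - 60274\right) 55098 = \left(-186529\right) 55098 = -10277374842$)
$h - J{\left(482 \right)} = -10277374842 - 482^{2} = -10277374842 - 232324 = -10277607166$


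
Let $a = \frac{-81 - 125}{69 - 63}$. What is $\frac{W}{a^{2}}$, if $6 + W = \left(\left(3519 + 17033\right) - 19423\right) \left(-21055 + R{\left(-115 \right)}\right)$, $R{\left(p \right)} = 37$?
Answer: $- \frac{213563952}{10609} \approx -20130.0$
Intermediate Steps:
$W = -23729328$ ($W = -6 + \left(\left(3519 + 17033\right) - 19423\right) \left(-21055 + 37\right) = -6 + \left(20552 - 19423\right) \left(-21018\right) = -6 + 1129 \left(-21018\right) = -6 - 23729322 = -23729328$)
$a = - \frac{103}{3}$ ($a = - \frac{206}{6} = \left(-206\right) \frac{1}{6} = - \frac{103}{3} \approx -34.333$)
$\frac{W}{a^{2}} = - \frac{23729328}{\left(- \frac{103}{3}\right)^{2}} = - \frac{23729328}{\frac{10609}{9}} = \left(-23729328\right) \frac{9}{10609} = - \frac{213563952}{10609}$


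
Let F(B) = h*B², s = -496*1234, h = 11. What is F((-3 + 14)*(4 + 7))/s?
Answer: -161051/612064 ≈ -0.26313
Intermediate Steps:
s = -612064
F(B) = 11*B²
F((-3 + 14)*(4 + 7))/s = (11*((-3 + 14)*(4 + 7))²)/(-612064) = (11*(11*11)²)*(-1/612064) = (11*121²)*(-1/612064) = (11*14641)*(-1/612064) = 161051*(-1/612064) = -161051/612064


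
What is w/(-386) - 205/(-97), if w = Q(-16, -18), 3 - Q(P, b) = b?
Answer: 77093/37442 ≈ 2.0590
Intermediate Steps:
Q(P, b) = 3 - b
w = 21 (w = 3 - 1*(-18) = 3 + 18 = 21)
w/(-386) - 205/(-97) = 21/(-386) - 205/(-97) = 21*(-1/386) - 205*(-1/97) = -21/386 + 205/97 = 77093/37442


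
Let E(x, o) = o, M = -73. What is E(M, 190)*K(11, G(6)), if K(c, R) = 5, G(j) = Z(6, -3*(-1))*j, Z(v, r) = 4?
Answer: 950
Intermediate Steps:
G(j) = 4*j
E(M, 190)*K(11, G(6)) = 190*5 = 950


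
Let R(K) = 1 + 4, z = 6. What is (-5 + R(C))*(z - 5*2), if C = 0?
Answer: 0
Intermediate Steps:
R(K) = 5
(-5 + R(C))*(z - 5*2) = (-5 + 5)*(6 - 5*2) = 0*(6 - 10) = 0*(-4) = 0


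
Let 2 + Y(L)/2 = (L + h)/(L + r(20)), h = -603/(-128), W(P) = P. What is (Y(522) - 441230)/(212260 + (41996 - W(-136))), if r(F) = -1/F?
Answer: -6699666411/3862688128 ≈ -1.7345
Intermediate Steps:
h = 603/128 (h = -603*(-1/128) = 603/128 ≈ 4.7109)
Y(L) = -4 + 2*(603/128 + L)/(-1/20 + L) (Y(L) = -4 + 2*((L + 603/128)/(L - 1/20)) = -4 + 2*((603/128 + L)/(L - 1*1/20)) = -4 + 2*((603/128 + L)/(L - 1/20)) = -4 + 2*((603/128 + L)/(-1/20 + L)) = -4 + 2*(603/128 + L)/(-1/20 + L))
(Y(522) - 441230)/(212260 + (41996 - W(-136))) = ((3079 - 640*522)/(16*(-1 + 20*522)) - 441230)/(212260 + (41996 - 1*(-136))) = ((3079 - 334080)/(16*(-1 + 10440)) - 441230)/(212260 + (41996 + 136)) = ((1/16)*(-331001)/10439 - 441230)/(212260 + 42132) = ((1/16)*(1/10439)*(-331001) - 441230)/254392 = (-30091/15184 - 441230)*(1/254392) = -6699666411/15184*1/254392 = -6699666411/3862688128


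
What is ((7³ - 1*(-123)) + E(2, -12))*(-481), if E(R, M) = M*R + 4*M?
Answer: -189514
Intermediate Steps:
E(R, M) = 4*M + M*R
((7³ - 1*(-123)) + E(2, -12))*(-481) = ((7³ - 1*(-123)) - 12*(4 + 2))*(-481) = ((343 + 123) - 12*6)*(-481) = (466 - 72)*(-481) = 394*(-481) = -189514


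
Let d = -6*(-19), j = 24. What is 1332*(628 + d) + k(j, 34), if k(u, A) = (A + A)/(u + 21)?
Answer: 44475548/45 ≈ 9.8835e+5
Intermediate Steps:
d = 114
k(u, A) = 2*A/(21 + u) (k(u, A) = (2*A)/(21 + u) = 2*A/(21 + u))
1332*(628 + d) + k(j, 34) = 1332*(628 + 114) + 2*34/(21 + 24) = 1332*742 + 2*34/45 = 988344 + 2*34*(1/45) = 988344 + 68/45 = 44475548/45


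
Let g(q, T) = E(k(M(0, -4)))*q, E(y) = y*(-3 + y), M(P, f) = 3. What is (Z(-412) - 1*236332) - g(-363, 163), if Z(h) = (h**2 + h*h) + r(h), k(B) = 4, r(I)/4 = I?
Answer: 102960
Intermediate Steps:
r(I) = 4*I
g(q, T) = 4*q (g(q, T) = (4*(-3 + 4))*q = (4*1)*q = 4*q)
Z(h) = 2*h**2 + 4*h (Z(h) = (h**2 + h*h) + 4*h = (h**2 + h**2) + 4*h = 2*h**2 + 4*h)
(Z(-412) - 1*236332) - g(-363, 163) = (2*(-412)*(2 - 412) - 1*236332) - 4*(-363) = (2*(-412)*(-410) - 236332) - 1*(-1452) = (337840 - 236332) + 1452 = 101508 + 1452 = 102960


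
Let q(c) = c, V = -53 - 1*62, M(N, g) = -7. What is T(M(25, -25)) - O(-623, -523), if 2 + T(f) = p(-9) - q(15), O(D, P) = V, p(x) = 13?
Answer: 111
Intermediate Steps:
V = -115 (V = -53 - 62 = -115)
O(D, P) = -115
T(f) = -4 (T(f) = -2 + (13 - 1*15) = -2 + (13 - 15) = -2 - 2 = -4)
T(M(25, -25)) - O(-623, -523) = -4 - 1*(-115) = -4 + 115 = 111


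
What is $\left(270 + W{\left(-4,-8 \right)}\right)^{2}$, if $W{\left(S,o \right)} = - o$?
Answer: $77284$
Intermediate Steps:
$\left(270 + W{\left(-4,-8 \right)}\right)^{2} = \left(270 - -8\right)^{2} = \left(270 + 8\right)^{2} = 278^{2} = 77284$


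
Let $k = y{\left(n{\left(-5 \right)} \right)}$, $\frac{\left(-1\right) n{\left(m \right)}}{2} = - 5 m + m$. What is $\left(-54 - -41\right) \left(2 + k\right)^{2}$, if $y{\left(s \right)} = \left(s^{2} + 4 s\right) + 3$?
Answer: $-27144325$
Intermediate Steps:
$n{\left(m \right)} = 8 m$ ($n{\left(m \right)} = - 2 \left(- 5 m + m\right) = - 2 \left(- 4 m\right) = 8 m$)
$y{\left(s \right)} = 3 + s^{2} + 4 s$
$k = 1443$ ($k = 3 + \left(8 \left(-5\right)\right)^{2} + 4 \cdot 8 \left(-5\right) = 3 + \left(-40\right)^{2} + 4 \left(-40\right) = 3 + 1600 - 160 = 1443$)
$\left(-54 - -41\right) \left(2 + k\right)^{2} = \left(-54 - -41\right) \left(2 + 1443\right)^{2} = \left(-54 + 41\right) 1445^{2} = \left(-13\right) 2088025 = -27144325$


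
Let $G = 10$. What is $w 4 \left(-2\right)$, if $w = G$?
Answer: $-80$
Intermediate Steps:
$w = 10$
$w 4 \left(-2\right) = 10 \cdot 4 \left(-2\right) = 40 \left(-2\right) = -80$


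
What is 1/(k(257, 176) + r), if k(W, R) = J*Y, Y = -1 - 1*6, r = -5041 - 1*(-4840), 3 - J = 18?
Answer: -1/96 ≈ -0.010417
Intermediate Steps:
J = -15 (J = 3 - 1*18 = 3 - 18 = -15)
r = -201 (r = -5041 + 4840 = -201)
Y = -7 (Y = -1 - 6 = -7)
k(W, R) = 105 (k(W, R) = -15*(-7) = 105)
1/(k(257, 176) + r) = 1/(105 - 201) = 1/(-96) = -1/96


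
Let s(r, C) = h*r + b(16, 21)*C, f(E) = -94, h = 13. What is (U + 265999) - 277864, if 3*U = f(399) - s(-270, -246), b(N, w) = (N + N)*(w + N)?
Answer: 259085/3 ≈ 86362.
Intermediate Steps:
b(N, w) = 2*N*(N + w) (b(N, w) = (2*N)*(N + w) = 2*N*(N + w))
s(r, C) = 13*r + 1184*C (s(r, C) = 13*r + (2*16*(16 + 21))*C = 13*r + (2*16*37)*C = 13*r + 1184*C)
U = 294680/3 (U = (-94 - (13*(-270) + 1184*(-246)))/3 = (-94 - (-3510 - 291264))/3 = (-94 - 1*(-294774))/3 = (-94 + 294774)/3 = (⅓)*294680 = 294680/3 ≈ 98227.)
(U + 265999) - 277864 = (294680/3 + 265999) - 277864 = 1092677/3 - 277864 = 259085/3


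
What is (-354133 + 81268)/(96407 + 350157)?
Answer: -272865/446564 ≈ -0.61103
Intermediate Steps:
(-354133 + 81268)/(96407 + 350157) = -272865/446564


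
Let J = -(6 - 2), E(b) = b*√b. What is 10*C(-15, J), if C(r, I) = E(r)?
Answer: -150*I*√15 ≈ -580.95*I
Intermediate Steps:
E(b) = b^(3/2)
J = -4 (J = -1*4 = -4)
C(r, I) = r^(3/2)
10*C(-15, J) = 10*(-15)^(3/2) = 10*(-15*I*√15) = -150*I*√15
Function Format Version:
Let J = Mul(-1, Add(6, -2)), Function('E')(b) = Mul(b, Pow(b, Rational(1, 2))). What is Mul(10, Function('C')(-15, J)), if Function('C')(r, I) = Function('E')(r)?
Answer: Mul(-150, I, Pow(15, Rational(1, 2))) ≈ Mul(-580.95, I)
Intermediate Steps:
Function('E')(b) = Pow(b, Rational(3, 2))
J = -4 (J = Mul(-1, 4) = -4)
Function('C')(r, I) = Pow(r, Rational(3, 2))
Mul(10, Function('C')(-15, J)) = Mul(10, Pow(-15, Rational(3, 2))) = Mul(10, Mul(-15, I, Pow(15, Rational(1, 2)))) = Mul(-150, I, Pow(15, Rational(1, 2)))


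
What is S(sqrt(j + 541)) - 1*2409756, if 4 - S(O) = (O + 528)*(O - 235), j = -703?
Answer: -2285510 - 2637*I*sqrt(2) ≈ -2.2855e+6 - 3729.3*I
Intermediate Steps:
S(O) = 4 - (-235 + O)*(528 + O) (S(O) = 4 - (O + 528)*(O - 235) = 4 - (528 + O)*(-235 + O) = 4 - (-235 + O)*(528 + O))
S(sqrt(j + 541)) - 1*2409756 = (124084 - (sqrt(-703 + 541))**2 - 293*sqrt(-703 + 541)) - 1*2409756 = (124084 - (sqrt(-162))**2 - 2637*I*sqrt(2)) - 2409756 = (124084 - (9*I*sqrt(2))**2 - 2637*I*sqrt(2)) - 2409756 = (124084 - 1*(-162) - 2637*I*sqrt(2)) - 2409756 = (124084 + 162 - 2637*I*sqrt(2)) - 2409756 = (124246 - 2637*I*sqrt(2)) - 2409756 = -2285510 - 2637*I*sqrt(2)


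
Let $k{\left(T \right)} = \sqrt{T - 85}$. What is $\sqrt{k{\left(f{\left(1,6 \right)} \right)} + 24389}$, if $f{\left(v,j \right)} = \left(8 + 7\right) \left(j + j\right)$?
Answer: $\sqrt{24389 + \sqrt{95}} \approx 156.2$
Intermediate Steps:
$f{\left(v,j \right)} = 30 j$ ($f{\left(v,j \right)} = 15 \cdot 2 j = 30 j$)
$k{\left(T \right)} = \sqrt{-85 + T}$
$\sqrt{k{\left(f{\left(1,6 \right)} \right)} + 24389} = \sqrt{\sqrt{-85 + 30 \cdot 6} + 24389} = \sqrt{\sqrt{-85 + 180} + 24389} = \sqrt{\sqrt{95} + 24389} = \sqrt{24389 + \sqrt{95}}$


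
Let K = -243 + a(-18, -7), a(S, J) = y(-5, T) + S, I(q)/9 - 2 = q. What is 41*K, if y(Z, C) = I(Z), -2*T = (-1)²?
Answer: -11808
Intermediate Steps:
I(q) = 18 + 9*q
T = -½ (T = -½*(-1)² = -½*1 = -½ ≈ -0.50000)
y(Z, C) = 18 + 9*Z
a(S, J) = -27 + S (a(S, J) = (18 + 9*(-5)) + S = (18 - 45) + S = -27 + S)
K = -288 (K = -243 + (-27 - 18) = -243 - 45 = -288)
41*K = 41*(-288) = -11808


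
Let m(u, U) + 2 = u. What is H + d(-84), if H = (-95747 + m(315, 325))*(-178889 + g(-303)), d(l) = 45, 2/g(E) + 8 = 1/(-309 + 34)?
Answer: 37575728897771/2201 ≈ 1.7072e+10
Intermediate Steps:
m(u, U) = -2 + u
g(E) = -550/2201 (g(E) = 2/(-8 + 1/(-309 + 34)) = 2/(-8 + 1/(-275)) = 2/(-8 - 1/275) = 2/(-2201/275) = 2*(-275/2201) = -550/2201)
H = 37575728798726/2201 (H = (-95747 + (-2 + 315))*(-178889 - 550/2201) = (-95747 + 313)*(-393735239/2201) = -95434*(-393735239/2201) = 37575728798726/2201 ≈ 1.7072e+10)
H + d(-84) = 37575728798726/2201 + 45 = 37575728897771/2201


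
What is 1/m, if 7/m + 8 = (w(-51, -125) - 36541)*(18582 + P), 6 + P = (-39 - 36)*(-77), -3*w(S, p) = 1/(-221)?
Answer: -196647979562/1547 ≈ -1.2712e+8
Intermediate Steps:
w(S, p) = 1/663 (w(S, p) = -⅓/(-221) = -⅓*(-1/221) = 1/663)
P = 5769 (P = -6 + (-39 - 36)*(-77) = -6 - 75*(-77) = -6 + 5775 = 5769)
m = -1547/196647979562 (m = 7/(-8 + (1/663 - 36541)*(18582 + 5769)) = 7/(-8 - 24226682/663*24351) = 7/(-8 - 196647977794/221) = 7/(-196647979562/221) = 7*(-221/196647979562) = -1547/196647979562 ≈ -7.8668e-9)
1/m = 1/(-1547/196647979562) = -196647979562/1547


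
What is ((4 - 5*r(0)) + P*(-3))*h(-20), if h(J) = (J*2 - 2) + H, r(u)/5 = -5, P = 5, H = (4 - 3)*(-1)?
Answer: -4902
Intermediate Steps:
H = -1 (H = 1*(-1) = -1)
r(u) = -25 (r(u) = 5*(-5) = -25)
h(J) = -3 + 2*J (h(J) = (J*2 - 2) - 1 = (2*J - 2) - 1 = (-2 + 2*J) - 1 = -3 + 2*J)
((4 - 5*r(0)) + P*(-3))*h(-20) = ((4 - 5*(-25)) + 5*(-3))*(-3 + 2*(-20)) = ((4 + 125) - 15)*(-3 - 40) = (129 - 15)*(-43) = 114*(-43) = -4902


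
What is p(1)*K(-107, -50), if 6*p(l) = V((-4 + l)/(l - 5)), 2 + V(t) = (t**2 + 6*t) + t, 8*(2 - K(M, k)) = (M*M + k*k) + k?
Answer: -846863/768 ≈ -1102.7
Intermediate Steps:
K(M, k) = 2 - k/8 - M**2/8 - k**2/8 (K(M, k) = 2 - ((M*M + k*k) + k)/8 = 2 - ((M**2 + k**2) + k)/8 = 2 - (k + M**2 + k**2)/8 = 2 + (-k/8 - M**2/8 - k**2/8) = 2 - k/8 - M**2/8 - k**2/8)
V(t) = -2 + t**2 + 7*t (V(t) = -2 + ((t**2 + 6*t) + t) = -2 + (t**2 + 7*t) = -2 + t**2 + 7*t)
p(l) = -1/3 + (-4 + l)**2/(6*(-5 + l)**2) + 7*(-4 + l)/(6*(-5 + l)) (p(l) = (-2 + ((-4 + l)/(l - 5))**2 + 7*((-4 + l)/(l - 5)))/6 = (-2 + ((-4 + l)/(-5 + l))**2 + 7*((-4 + l)/(-5 + l)))/6 = (-2 + (-4 + l)**2/(-5 + l)**2 + 7*(-4 + l)/(-5 + l))/6 = -1/3 + (-4 + l)**2/(6*(-5 + l)**2) + 7*(-4 + l)/(6*(-5 + l)))
p(1)*K(-107, -50) = ((106 - 51*1 + 6*1**2)/(6*(25 + 1**2 - 10*1)))*(2 - 1/8*(-50) - 1/8*(-107)**2 - 1/8*(-50)**2) = ((106 - 51 + 6*1)/(6*(25 + 1 - 10)))*(2 + 25/4 - 1/8*11449 - 1/8*2500) = ((1/6)*(106 - 51 + 6)/16)*(2 + 25/4 - 11449/8 - 625/2) = ((1/6)*(1/16)*61)*(-13883/8) = (61/96)*(-13883/8) = -846863/768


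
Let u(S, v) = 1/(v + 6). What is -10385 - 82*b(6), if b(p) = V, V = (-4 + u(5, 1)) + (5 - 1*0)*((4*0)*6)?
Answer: -70481/7 ≈ -10069.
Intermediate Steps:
u(S, v) = 1/(6 + v)
V = -27/7 (V = (-4 + 1/(6 + 1)) + (5 - 1*0)*((4*0)*6) = (-4 + 1/7) + (5 + 0)*(0*6) = (-4 + ⅐) + 5*0 = -27/7 + 0 = -27/7 ≈ -3.8571)
b(p) = -27/7
-10385 - 82*b(6) = -10385 - 82*(-27/7) = -10385 + 2214/7 = -70481/7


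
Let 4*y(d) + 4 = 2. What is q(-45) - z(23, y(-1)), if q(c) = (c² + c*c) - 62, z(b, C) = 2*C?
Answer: 3989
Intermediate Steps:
y(d) = -½ (y(d) = -1 + (¼)*2 = -1 + ½ = -½)
q(c) = -62 + 2*c² (q(c) = (c² + c²) - 62 = 2*c² - 62 = -62 + 2*c²)
q(-45) - z(23, y(-1)) = (-62 + 2*(-45)²) - 2*(-1)/2 = (-62 + 2*2025) - 1*(-1) = (-62 + 4050) + 1 = 3988 + 1 = 3989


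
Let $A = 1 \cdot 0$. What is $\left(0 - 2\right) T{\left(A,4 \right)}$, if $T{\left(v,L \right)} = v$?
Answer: $0$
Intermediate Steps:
$A = 0$
$\left(0 - 2\right) T{\left(A,4 \right)} = \left(0 - 2\right) 0 = \left(-2\right) 0 = 0$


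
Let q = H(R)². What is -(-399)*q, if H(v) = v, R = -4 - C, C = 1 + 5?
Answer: 39900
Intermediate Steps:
C = 6
R = -10 (R = -4 - 1*6 = -4 - 6 = -10)
q = 100 (q = (-10)² = 100)
-(-399)*q = -(-399)*100 = -133*(-300) = 39900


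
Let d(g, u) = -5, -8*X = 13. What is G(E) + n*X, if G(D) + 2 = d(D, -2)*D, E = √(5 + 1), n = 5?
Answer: -81/8 - 5*√6 ≈ -22.372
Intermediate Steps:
X = -13/8 (X = -⅛*13 = -13/8 ≈ -1.6250)
E = √6 ≈ 2.4495
G(D) = -2 - 5*D
G(E) + n*X = (-2 - 5*√6) + 5*(-13/8) = (-2 - 5*√6) - 65/8 = -81/8 - 5*√6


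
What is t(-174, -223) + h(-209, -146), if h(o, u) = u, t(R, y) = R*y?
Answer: 38656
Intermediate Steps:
t(-174, -223) + h(-209, -146) = -174*(-223) - 146 = 38802 - 146 = 38656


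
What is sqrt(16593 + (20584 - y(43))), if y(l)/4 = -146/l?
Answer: sqrt(68765385)/43 ≈ 192.85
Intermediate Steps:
y(l) = -584/l (y(l) = 4*(-146/l) = -584/l)
sqrt(16593 + (20584 - y(43))) = sqrt(16593 + (20584 - (-584)/43)) = sqrt(16593 + (20584 - 1*(-584/43))) = sqrt(16593 + (20584 + 584/43)) = sqrt(16593 + 885696/43) = sqrt(1599195/43) = sqrt(68765385)/43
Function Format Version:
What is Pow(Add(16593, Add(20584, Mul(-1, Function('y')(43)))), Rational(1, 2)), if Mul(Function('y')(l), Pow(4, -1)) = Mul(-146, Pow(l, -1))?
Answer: Mul(Rational(1, 43), Pow(68765385, Rational(1, 2))) ≈ 192.85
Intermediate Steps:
Function('y')(l) = Mul(-584, Pow(l, -1)) (Function('y')(l) = Mul(4, Mul(-146, Pow(l, -1))) = Mul(-584, Pow(l, -1)))
Pow(Add(16593, Add(20584, Mul(-1, Function('y')(43)))), Rational(1, 2)) = Pow(Add(16593, Add(20584, Mul(-1, Mul(-584, Pow(43, -1))))), Rational(1, 2)) = Pow(Add(16593, Add(20584, Mul(-1, Mul(-584, Rational(1, 43))))), Rational(1, 2)) = Pow(Add(16593, Add(20584, Mul(-1, Rational(-584, 43)))), Rational(1, 2)) = Pow(Add(16593, Add(20584, Rational(584, 43))), Rational(1, 2)) = Pow(Add(16593, Rational(885696, 43)), Rational(1, 2)) = Pow(Rational(1599195, 43), Rational(1, 2)) = Mul(Rational(1, 43), Pow(68765385, Rational(1, 2)))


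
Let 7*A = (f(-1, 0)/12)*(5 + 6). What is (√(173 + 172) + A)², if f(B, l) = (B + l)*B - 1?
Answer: 345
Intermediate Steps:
f(B, l) = -1 + B*(B + l) (f(B, l) = B*(B + l) - 1 = -1 + B*(B + l))
A = 0 (A = (((-1 + (-1)² - 1*0)/12)*(5 + 6))/7 = (((-1 + 1 + 0)*(1/12))*11)/7 = ((0*(1/12))*11)/7 = (0*11)/7 = (⅐)*0 = 0)
(√(173 + 172) + A)² = (√(173 + 172) + 0)² = (√345 + 0)² = (√345)² = 345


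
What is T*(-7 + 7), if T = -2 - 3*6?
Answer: 0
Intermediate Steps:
T = -20 (T = -2 - 18 = -20)
T*(-7 + 7) = -20*(-7 + 7) = -20*0 = 0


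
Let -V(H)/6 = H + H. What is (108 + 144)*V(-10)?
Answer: 30240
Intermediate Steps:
V(H) = -12*H (V(H) = -6*(H + H) = -12*H)
(108 + 144)*V(-10) = (108 + 144)*(-12*(-10)) = 252*120 = 30240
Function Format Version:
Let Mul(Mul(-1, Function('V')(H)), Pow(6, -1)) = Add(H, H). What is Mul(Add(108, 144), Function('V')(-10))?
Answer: 30240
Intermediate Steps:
Function('V')(H) = Mul(-12, H) (Function('V')(H) = Mul(-6, Add(H, H)) = Mul(-6, Mul(2, H)) = Mul(-12, H))
Mul(Add(108, 144), Function('V')(-10)) = Mul(Add(108, 144), Mul(-12, -10)) = Mul(252, 120) = 30240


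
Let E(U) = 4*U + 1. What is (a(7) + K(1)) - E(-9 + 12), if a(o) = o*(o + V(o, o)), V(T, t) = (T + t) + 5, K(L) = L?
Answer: 170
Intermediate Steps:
V(T, t) = 5 + T + t
E(U) = 1 + 4*U
a(o) = o*(5 + 3*o) (a(o) = o*(o + (5 + o + o)) = o*(o + (5 + 2*o)) = o*(5 + 3*o))
(a(7) + K(1)) - E(-9 + 12) = (7*(5 + 3*7) + 1) - (1 + 4*(-9 + 12)) = (7*(5 + 21) + 1) - (1 + 4*3) = (7*26 + 1) - (1 + 12) = (182 + 1) - 1*13 = 183 - 13 = 170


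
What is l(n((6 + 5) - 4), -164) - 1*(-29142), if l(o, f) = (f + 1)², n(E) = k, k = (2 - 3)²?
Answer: 55711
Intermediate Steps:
k = 1 (k = (-1)² = 1)
n(E) = 1
l(o, f) = (1 + f)²
l(n((6 + 5) - 4), -164) - 1*(-29142) = (1 - 164)² - 1*(-29142) = (-163)² + 29142 = 26569 + 29142 = 55711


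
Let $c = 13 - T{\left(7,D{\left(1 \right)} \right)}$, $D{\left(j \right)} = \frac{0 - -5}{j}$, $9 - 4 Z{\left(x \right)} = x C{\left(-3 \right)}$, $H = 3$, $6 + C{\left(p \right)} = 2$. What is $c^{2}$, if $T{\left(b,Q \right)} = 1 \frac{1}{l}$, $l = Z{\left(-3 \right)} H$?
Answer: $\frac{14641}{81} \approx 180.75$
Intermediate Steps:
$C{\left(p \right)} = -4$ ($C{\left(p \right)} = -6 + 2 = -4$)
$Z{\left(x \right)} = \frac{9}{4} + x$ ($Z{\left(x \right)} = \frac{9}{4} - \frac{x \left(-4\right)}{4} = \frac{9}{4} - \frac{\left(-4\right) x}{4} = \frac{9}{4} + x$)
$l = - \frac{9}{4}$ ($l = \left(\frac{9}{4} - 3\right) 3 = \left(- \frac{3}{4}\right) 3 = - \frac{9}{4} \approx -2.25$)
$D{\left(j \right)} = \frac{5}{j}$ ($D{\left(j \right)} = \frac{0 + 5}{j} = \frac{5}{j}$)
$T{\left(b,Q \right)} = - \frac{4}{9}$ ($T{\left(b,Q \right)} = 1 \frac{1}{- \frac{9}{4}} = 1 \left(- \frac{4}{9}\right) = - \frac{4}{9}$)
$c = \frac{121}{9}$ ($c = 13 - - \frac{4}{9} = 13 + \frac{4}{9} = \frac{121}{9} \approx 13.444$)
$c^{2} = \left(\frac{121}{9}\right)^{2} = \frac{14641}{81}$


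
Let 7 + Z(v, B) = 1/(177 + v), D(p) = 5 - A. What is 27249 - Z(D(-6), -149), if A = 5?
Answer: 4824311/177 ≈ 27256.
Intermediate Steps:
D(p) = 0 (D(p) = 5 - 1*5 = 5 - 5 = 0)
Z(v, B) = -7 + 1/(177 + v)
27249 - Z(D(-6), -149) = 27249 - (-1238 - 7*0)/(177 + 0) = 27249 - (-1238 + 0)/177 = 27249 - (-1238)/177 = 27249 - 1*(-1238/177) = 27249 + 1238/177 = 4824311/177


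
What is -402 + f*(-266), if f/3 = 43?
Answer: -34716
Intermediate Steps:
f = 129 (f = 3*43 = 129)
-402 + f*(-266) = -402 + 129*(-266) = -402 - 34314 = -34716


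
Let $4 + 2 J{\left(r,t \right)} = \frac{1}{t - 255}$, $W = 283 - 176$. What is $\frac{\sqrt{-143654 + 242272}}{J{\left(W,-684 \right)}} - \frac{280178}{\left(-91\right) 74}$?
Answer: $\frac{140089}{3367} - \frac{1878 \sqrt{98618}}{3757} \approx -115.37$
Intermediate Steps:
$W = 107$ ($W = 283 - 176 = 107$)
$J{\left(r,t \right)} = -2 + \frac{1}{2 \left(-255 + t\right)}$ ($J{\left(r,t \right)} = -2 + \frac{1}{2 \left(t - 255\right)} = -2 + \frac{1}{2 \left(-255 + t\right)}$)
$\frac{\sqrt{-143654 + 242272}}{J{\left(W,-684 \right)}} - \frac{280178}{\left(-91\right) 74} = \frac{\sqrt{-143654 + 242272}}{\frac{1}{2} \frac{1}{-255 - 684} \left(1021 - -2736\right)} - \frac{280178}{\left(-91\right) 74} = \frac{\sqrt{98618}}{\frac{1}{2} \frac{1}{-939} \left(1021 + 2736\right)} - \frac{280178}{-6734} = \frac{\sqrt{98618}}{\frac{1}{2} \left(- \frac{1}{939}\right) 3757} - - \frac{140089}{3367} = \frac{\sqrt{98618}}{- \frac{3757}{1878}} + \frac{140089}{3367} = \sqrt{98618} \left(- \frac{1878}{3757}\right) + \frac{140089}{3367} = - \frac{1878 \sqrt{98618}}{3757} + \frac{140089}{3367} = \frac{140089}{3367} - \frac{1878 \sqrt{98618}}{3757}$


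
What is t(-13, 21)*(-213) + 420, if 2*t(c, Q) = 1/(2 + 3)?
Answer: 3987/10 ≈ 398.70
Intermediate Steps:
t(c, Q) = 1/10 (t(c, Q) = 1/(2*(2 + 3)) = (1/2)/5 = (1/2)*(1/5) = 1/10)
t(-13, 21)*(-213) + 420 = (1/10)*(-213) + 420 = -213/10 + 420 = 3987/10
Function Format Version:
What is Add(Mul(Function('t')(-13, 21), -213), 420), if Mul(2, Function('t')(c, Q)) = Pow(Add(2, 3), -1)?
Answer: Rational(3987, 10) ≈ 398.70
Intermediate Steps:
Function('t')(c, Q) = Rational(1, 10) (Function('t')(c, Q) = Mul(Rational(1, 2), Pow(Add(2, 3), -1)) = Mul(Rational(1, 2), Pow(5, -1)) = Mul(Rational(1, 2), Rational(1, 5)) = Rational(1, 10))
Add(Mul(Function('t')(-13, 21), -213), 420) = Add(Mul(Rational(1, 10), -213), 420) = Add(Rational(-213, 10), 420) = Rational(3987, 10)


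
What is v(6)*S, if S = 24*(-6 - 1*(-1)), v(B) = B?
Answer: -720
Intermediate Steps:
S = -120 (S = 24*(-6 + 1) = 24*(-5) = -120)
v(6)*S = 6*(-120) = -720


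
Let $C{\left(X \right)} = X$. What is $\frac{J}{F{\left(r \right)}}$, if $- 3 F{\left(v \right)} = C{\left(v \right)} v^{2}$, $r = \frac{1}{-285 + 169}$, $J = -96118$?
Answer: $-450090605184$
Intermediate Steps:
$r = - \frac{1}{116}$ ($r = \frac{1}{-116} = - \frac{1}{116} \approx -0.0086207$)
$F{\left(v \right)} = - \frac{v^{3}}{3}$ ($F{\left(v \right)} = - \frac{v v^{2}}{3} = - \frac{v^{3}}{3}$)
$\frac{J}{F{\left(r \right)}} = - \frac{96118}{\left(- \frac{1}{3}\right) \left(- \frac{1}{116}\right)^{3}} = - \frac{96118}{\left(- \frac{1}{3}\right) \left(- \frac{1}{1560896}\right)} = - 96118 \frac{1}{\frac{1}{4682688}} = \left(-96118\right) 4682688 = -450090605184$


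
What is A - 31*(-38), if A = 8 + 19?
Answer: 1205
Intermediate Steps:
A = 27
A - 31*(-38) = 27 - 31*(-38) = 27 + 1178 = 1205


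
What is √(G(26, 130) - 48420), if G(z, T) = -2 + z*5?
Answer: 2*I*√12073 ≈ 219.75*I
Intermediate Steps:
G(z, T) = -2 + 5*z
√(G(26, 130) - 48420) = √((-2 + 5*26) - 48420) = √((-2 + 130) - 48420) = √(128 - 48420) = √(-48292) = 2*I*√12073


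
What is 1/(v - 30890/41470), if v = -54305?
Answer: -4147/225205924 ≈ -1.8414e-5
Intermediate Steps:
1/(v - 30890/41470) = 1/(-54305 - 30890/41470) = 1/(-54305 - 30890*1/41470) = 1/(-54305 - 3089/4147) = 1/(-225205924/4147) = -4147/225205924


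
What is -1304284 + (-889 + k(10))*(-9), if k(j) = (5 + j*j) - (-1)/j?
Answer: -12972289/10 ≈ -1.2972e+6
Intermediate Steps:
k(j) = 5 + 1/j + j**2 (k(j) = (5 + j**2) + 1/j = 5 + 1/j + j**2)
-1304284 + (-889 + k(10))*(-9) = -1304284 + (-889 + (5 + 1/10 + 10**2))*(-9) = -1304284 + (-889 + (5 + 1/10 + 100))*(-9) = -1304284 + (-889 + 1051/10)*(-9) = -1304284 - 7839/10*(-9) = -1304284 + 70551/10 = -12972289/10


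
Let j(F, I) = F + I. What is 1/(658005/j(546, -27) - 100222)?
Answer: -173/17119071 ≈ -1.0106e-5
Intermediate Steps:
1/(658005/j(546, -27) - 100222) = 1/(658005/(546 - 27) - 100222) = 1/(658005/519 - 100222) = 1/(658005*(1/519) - 100222) = 1/(219335/173 - 100222) = 1/(-17119071/173) = -173/17119071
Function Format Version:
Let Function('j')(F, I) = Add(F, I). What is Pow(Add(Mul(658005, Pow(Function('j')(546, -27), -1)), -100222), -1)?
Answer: Rational(-173, 17119071) ≈ -1.0106e-5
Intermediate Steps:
Pow(Add(Mul(658005, Pow(Function('j')(546, -27), -1)), -100222), -1) = Pow(Add(Mul(658005, Pow(Add(546, -27), -1)), -100222), -1) = Pow(Add(Mul(658005, Pow(519, -1)), -100222), -1) = Pow(Add(Mul(658005, Rational(1, 519)), -100222), -1) = Pow(Add(Rational(219335, 173), -100222), -1) = Pow(Rational(-17119071, 173), -1) = Rational(-173, 17119071)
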